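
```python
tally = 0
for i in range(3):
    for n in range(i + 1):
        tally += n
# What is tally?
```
Trace:
  tally=0
  tally=0, i=0, n=0
  tally=0, i=1, n=0
  tally=1, i=1, n=1
  tally=1, i=2, n=0
  tally=2, i=2, n=1
  tally=4, i=2, n=2

Final answer: 4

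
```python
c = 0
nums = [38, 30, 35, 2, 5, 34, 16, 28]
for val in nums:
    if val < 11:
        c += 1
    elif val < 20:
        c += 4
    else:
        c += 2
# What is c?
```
Trace:
  c=0
  c=2, val=38
  c=4, val=30
  c=6, val=35
  c=7, val=2
  c=8, val=5
  c=10, val=34
  c=14, val=16
  c=16, val=28

Final answer: 16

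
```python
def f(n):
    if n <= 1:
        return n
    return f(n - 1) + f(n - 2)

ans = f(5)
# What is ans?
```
Call trace (a repeated sub-call is expanded the first time; later identical calls just restate its return value):
f(n=5)
  f(n=4)
    f(n=3)
      f(n=2)
        f(n=1)
        -> return 1
        f(n=0)
        -> return 0
      -> return 1
      f(n=1)
      -> return 1
    -> return 2
    f(n=2) -> return 1  (same call as traced above)
  -> return 3
  f(n=3) -> return 2  (same call as traced above)
-> return 5

Final answer: 5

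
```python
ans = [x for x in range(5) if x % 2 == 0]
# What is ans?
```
Trace:
  x=0
  x=1
  x=2
  x=3
  x=4
  ans=[0, 2, 4]

Final answer: [0, 2, 4]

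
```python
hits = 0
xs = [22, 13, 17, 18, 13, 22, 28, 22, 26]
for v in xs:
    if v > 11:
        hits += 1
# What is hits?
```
Trace:
  hits=0
  hits=1, v=22
  hits=2, v=13
  hits=3, v=17
  hits=4, v=18
  hits=5, v=13
  hits=6, v=22
  hits=7, v=28
  hits=8, v=22
  hits=9, v=26

Final answer: 9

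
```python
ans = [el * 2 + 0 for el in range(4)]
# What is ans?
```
Trace:
  el=0
  el=1
  el=2
  el=3
  ans=[0, 2, 4, 6]

Final answer: [0, 2, 4, 6]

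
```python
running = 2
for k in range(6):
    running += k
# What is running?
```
Trace:
  running=2
  running=2, k=0
  running=3, k=1
  running=5, k=2
  running=8, k=3
  running=12, k=4
  running=17, k=5

Final answer: 17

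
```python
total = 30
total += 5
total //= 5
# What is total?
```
Trace:
  total=30
  total=35
  total=7

Final answer: 7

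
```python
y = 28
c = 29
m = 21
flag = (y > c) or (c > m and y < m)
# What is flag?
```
Trace:
  y=28
  y=28, c=29
  y=28, c=29, m=21
  y=28, c=29, m=21, flag=False

Final answer: False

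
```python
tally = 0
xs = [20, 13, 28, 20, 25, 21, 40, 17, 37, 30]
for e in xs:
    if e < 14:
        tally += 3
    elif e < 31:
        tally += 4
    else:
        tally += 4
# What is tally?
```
Trace:
  tally=0
  tally=4, e=20
  tally=7, e=13
  tally=11, e=28
  tally=15, e=20
  tally=19, e=25
  tally=23, e=21
  tally=27, e=40
  tally=31, e=17
  tally=35, e=37
  tally=39, e=30

Final answer: 39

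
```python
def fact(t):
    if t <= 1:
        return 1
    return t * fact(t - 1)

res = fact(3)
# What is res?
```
Call trace:
fact(t=3)
  fact(t=2)
    fact(t=1)
    -> return 1
  -> return 2
-> return 6

Final answer: 6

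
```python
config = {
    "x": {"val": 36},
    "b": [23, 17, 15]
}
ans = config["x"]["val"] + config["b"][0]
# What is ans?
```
Trace:
  config={'x': {'val': 36}, 'b': [23, 17, 15]}
  config={'x': {'val': 36}, 'b': [23, 17, 15]}, ans=59

Final answer: 59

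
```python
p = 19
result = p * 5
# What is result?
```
Trace:
  p=19
  p=19, result=95

Final answer: 95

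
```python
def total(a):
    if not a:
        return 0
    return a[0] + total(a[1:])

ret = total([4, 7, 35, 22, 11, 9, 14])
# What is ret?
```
Call trace:
total(a=[4, 7, 35, 22, 11, 9, 14])
  total(a=[7, 35, 22, 11, 9, 14])
    total(a=[35, 22, 11, 9, 14])
      total(a=[22, 11, 9, 14])
        total(a=[11, 9, 14])
          total(a=[9, 14])
            total(a=[14])
              total(a=[])
              -> return 0
            -> return 14
          -> return 23
        -> return 34
      -> return 56
    -> return 91
  -> return 98
-> return 102

Final answer: 102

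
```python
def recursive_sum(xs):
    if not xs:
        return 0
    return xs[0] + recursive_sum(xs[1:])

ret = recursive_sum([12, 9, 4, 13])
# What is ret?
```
Call trace:
recursive_sum(xs=[12, 9, 4, 13])
  recursive_sum(xs=[9, 4, 13])
    recursive_sum(xs=[4, 13])
      recursive_sum(xs=[13])
        recursive_sum(xs=[])
        -> return 0
      -> return 13
    -> return 17
  -> return 26
-> return 38

Final answer: 38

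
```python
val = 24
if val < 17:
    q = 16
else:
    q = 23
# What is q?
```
Trace:
  val=24
  val=24, q=23

Final answer: 23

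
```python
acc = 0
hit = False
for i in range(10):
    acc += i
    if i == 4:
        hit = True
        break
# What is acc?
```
Trace:
  acc=0
  acc=0, hit=False
  acc=0, hit=False, i=0
  acc=1, hit=False, i=1
  acc=3, hit=False, i=2
  acc=6, hit=False, i=3
  acc=10, hit=True, i=4

Final answer: 10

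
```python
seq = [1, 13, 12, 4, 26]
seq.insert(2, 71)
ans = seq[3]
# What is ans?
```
Trace:
  seq=[1, 13, 12, 4, 26]
  seq=[1, 13, 71, 12, 4, 26]
  seq=[1, 13, 71, 12, 4, 26], ans=12

Final answer: 12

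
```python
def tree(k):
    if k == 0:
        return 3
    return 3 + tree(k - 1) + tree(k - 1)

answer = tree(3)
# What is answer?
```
Call trace (a repeated sub-call is expanded the first time; later identical calls just restate its return value):
tree(k=3)
  tree(k=2)
    tree(k=1)
      tree(k=0)
      -> return 3
      tree(k=0)
      -> return 3
    -> return 9
    tree(k=1) -> return 9  (same call as traced above)
  -> return 21
  tree(k=2) -> return 21  (same call as traced above)
-> return 45

Final answer: 45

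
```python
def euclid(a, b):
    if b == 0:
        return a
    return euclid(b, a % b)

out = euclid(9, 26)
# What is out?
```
Call trace:
euclid(a=9, b=26)
  euclid(a=26, b=9)
    euclid(a=9, b=8)
      euclid(a=8, b=1)
        euclid(a=1, b=0)
        -> return 1
      -> return 1
    -> return 1
  -> return 1
-> return 1

Final answer: 1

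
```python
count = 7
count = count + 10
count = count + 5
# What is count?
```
Trace:
  count=7
  count=17
  count=22

Final answer: 22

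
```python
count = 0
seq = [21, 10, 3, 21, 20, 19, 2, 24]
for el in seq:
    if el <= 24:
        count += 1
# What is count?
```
Trace:
  count=0
  count=1, el=21
  count=2, el=10
  count=3, el=3
  count=4, el=21
  count=5, el=20
  count=6, el=19
  count=7, el=2
  count=8, el=24

Final answer: 8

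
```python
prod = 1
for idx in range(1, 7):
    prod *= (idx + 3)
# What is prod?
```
Trace:
  prod=1
  prod=4, idx=1
  prod=20, idx=2
  prod=120, idx=3
  prod=840, idx=4
  prod=6720, idx=5
  prod=60480, idx=6

Final answer: 60480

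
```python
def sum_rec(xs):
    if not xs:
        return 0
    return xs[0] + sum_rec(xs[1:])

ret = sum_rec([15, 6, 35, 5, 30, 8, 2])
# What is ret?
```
Call trace:
sum_rec(xs=[15, 6, 35, 5, 30, 8, 2])
  sum_rec(xs=[6, 35, 5, 30, 8, 2])
    sum_rec(xs=[35, 5, 30, 8, 2])
      sum_rec(xs=[5, 30, 8, 2])
        sum_rec(xs=[30, 8, 2])
          sum_rec(xs=[8, 2])
            sum_rec(xs=[2])
              sum_rec(xs=[])
              -> return 0
            -> return 2
          -> return 10
        -> return 40
      -> return 45
    -> return 80
  -> return 86
-> return 101

Final answer: 101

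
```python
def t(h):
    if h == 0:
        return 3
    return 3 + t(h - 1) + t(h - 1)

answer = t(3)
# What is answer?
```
Call trace (a repeated sub-call is expanded the first time; later identical calls just restate its return value):
t(h=3)
  t(h=2)
    t(h=1)
      t(h=0)
      -> return 3
      t(h=0)
      -> return 3
    -> return 9
    t(h=1) -> return 9  (same call as traced above)
  -> return 21
  t(h=2) -> return 21  (same call as traced above)
-> return 45

Final answer: 45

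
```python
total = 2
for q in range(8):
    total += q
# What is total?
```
Trace:
  total=2
  total=2, q=0
  total=3, q=1
  total=5, q=2
  total=8, q=3
  total=12, q=4
  total=17, q=5
  total=23, q=6
  total=30, q=7

Final answer: 30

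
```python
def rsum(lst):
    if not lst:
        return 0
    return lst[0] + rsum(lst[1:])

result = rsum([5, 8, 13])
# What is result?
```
Call trace:
rsum(lst=[5, 8, 13])
  rsum(lst=[8, 13])
    rsum(lst=[13])
      rsum(lst=[])
      -> return 0
    -> return 13
  -> return 21
-> return 26

Final answer: 26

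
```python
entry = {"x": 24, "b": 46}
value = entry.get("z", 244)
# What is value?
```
Trace:
  entry={'x': 24, 'b': 46}
  entry={'x': 24, 'b': 46}, value=244

Final answer: 244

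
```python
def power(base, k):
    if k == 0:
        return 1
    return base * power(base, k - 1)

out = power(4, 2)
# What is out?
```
Call trace:
power(base=4, k=2)
  power(base=4, k=1)
    power(base=4, k=0)
    -> return 1
  -> return 4
-> return 16

Final answer: 16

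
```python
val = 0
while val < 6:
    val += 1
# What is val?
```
Trace:
  val=0
  val=1
  val=2
  val=3
  val=4
  val=5
  val=6

Final answer: 6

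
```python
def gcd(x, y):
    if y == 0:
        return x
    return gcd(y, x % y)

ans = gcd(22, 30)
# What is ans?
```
Call trace:
gcd(x=22, y=30)
  gcd(x=30, y=22)
    gcd(x=22, y=8)
      gcd(x=8, y=6)
        gcd(x=6, y=2)
          gcd(x=2, y=0)
          -> return 2
        -> return 2
      -> return 2
    -> return 2
  -> return 2
-> return 2

Final answer: 2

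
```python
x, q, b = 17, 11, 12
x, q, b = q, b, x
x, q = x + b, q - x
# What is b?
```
Trace:
  x=17, q=11, b=12
  x=11, q=12, b=17
  x=28, q=1, b=17

Final answer: 17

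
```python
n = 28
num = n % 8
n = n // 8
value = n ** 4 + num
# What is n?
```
Trace:
  n=28
  n=28, num=4
  n=3, num=4
  n=3, num=4, value=85

Final answer: 3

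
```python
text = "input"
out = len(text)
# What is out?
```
Trace:
  text='input'
  text='input', out=5

Final answer: 5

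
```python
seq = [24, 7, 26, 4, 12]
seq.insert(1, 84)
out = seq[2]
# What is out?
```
Trace:
  seq=[24, 7, 26, 4, 12]
  seq=[24, 84, 7, 26, 4, 12]
  seq=[24, 84, 7, 26, 4, 12], out=7

Final answer: 7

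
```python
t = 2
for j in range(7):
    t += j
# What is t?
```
Trace:
  t=2
  t=2, j=0
  t=3, j=1
  t=5, j=2
  t=8, j=3
  t=12, j=4
  t=17, j=5
  t=23, j=6

Final answer: 23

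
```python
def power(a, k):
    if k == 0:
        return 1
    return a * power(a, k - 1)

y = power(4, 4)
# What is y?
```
Call trace:
power(a=4, k=4)
  power(a=4, k=3)
    power(a=4, k=2)
      power(a=4, k=1)
        power(a=4, k=0)
        -> return 1
      -> return 4
    -> return 16
  -> return 64
-> return 256

Final answer: 256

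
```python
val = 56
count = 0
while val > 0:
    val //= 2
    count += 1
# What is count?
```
Trace:
  val=56
  val=56, count=0
  val=28, count=1
  val=14, count=2
  val=7, count=3
  val=3, count=4
  val=1, count=5
  val=0, count=6

Final answer: 6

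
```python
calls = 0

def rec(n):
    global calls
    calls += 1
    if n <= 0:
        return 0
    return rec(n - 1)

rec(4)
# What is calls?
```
Call trace:
rec(n=4)
  rec(n=3)
    rec(n=2)
      rec(n=1)
        rec(n=0)
        -> return 0
      -> return 0
    -> return 0
  -> return 0
-> return 0

calls is incremented once per call. rec is entered once for each n = 4, 3, 2, 1, 0 (the n <= 0 call returns without recursing), i.e. 4 + 1 calls.
calls = 5

Final answer: 5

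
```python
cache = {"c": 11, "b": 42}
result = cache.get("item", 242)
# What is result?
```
Trace:
  cache={'c': 11, 'b': 42}
  cache={'c': 11, 'b': 42}, result=242

Final answer: 242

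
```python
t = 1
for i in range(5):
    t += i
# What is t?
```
Trace:
  t=1
  t=1, i=0
  t=2, i=1
  t=4, i=2
  t=7, i=3
  t=11, i=4

Final answer: 11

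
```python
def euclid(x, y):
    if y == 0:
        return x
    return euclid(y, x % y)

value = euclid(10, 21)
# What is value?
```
Call trace:
euclid(x=10, y=21)
  euclid(x=21, y=10)
    euclid(x=10, y=1)
      euclid(x=1, y=0)
      -> return 1
    -> return 1
  -> return 1
-> return 1

Final answer: 1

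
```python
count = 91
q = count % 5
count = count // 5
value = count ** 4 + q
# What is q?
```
Trace:
  count=91
  count=91, q=1
  count=18, q=1
  count=18, q=1, value=104977

Final answer: 1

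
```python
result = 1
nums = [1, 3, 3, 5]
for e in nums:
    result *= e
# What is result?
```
Trace:
  result=1
  result=1, e=1
  result=3, e=3
  result=9, e=3
  result=45, e=5

Final answer: 45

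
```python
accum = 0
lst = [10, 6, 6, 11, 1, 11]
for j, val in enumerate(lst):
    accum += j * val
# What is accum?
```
Trace:
  accum=0
  accum=0, j=0, val=10
  accum=6, j=1, val=6
  accum=18, j=2, val=6
  accum=51, j=3, val=11
  accum=55, j=4, val=1
  accum=110, j=5, val=11

Final answer: 110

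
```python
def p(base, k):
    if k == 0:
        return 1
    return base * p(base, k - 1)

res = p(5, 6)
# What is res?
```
Call trace:
p(base=5, k=6)
  p(base=5, k=5)
    p(base=5, k=4)
      p(base=5, k=3)
        p(base=5, k=2)
          p(base=5, k=1)
            p(base=5, k=0)
            -> return 1
          -> return 5
        -> return 25
      -> return 125
    -> return 625
  -> return 3125
-> return 15625

Final answer: 15625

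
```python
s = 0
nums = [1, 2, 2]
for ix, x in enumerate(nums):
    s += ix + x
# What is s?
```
Trace:
  s=0
  s=1, ix=0, x=1
  s=4, ix=1, x=2
  s=8, ix=2, x=2

Final answer: 8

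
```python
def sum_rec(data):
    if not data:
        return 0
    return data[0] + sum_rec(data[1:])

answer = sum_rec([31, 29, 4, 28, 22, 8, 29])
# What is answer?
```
Call trace:
sum_rec(data=[31, 29, 4, 28, 22, 8, 29])
  sum_rec(data=[29, 4, 28, 22, 8, 29])
    sum_rec(data=[4, 28, 22, 8, 29])
      sum_rec(data=[28, 22, 8, 29])
        sum_rec(data=[22, 8, 29])
          sum_rec(data=[8, 29])
            sum_rec(data=[29])
              sum_rec(data=[])
              -> return 0
            -> return 29
          -> return 37
        -> return 59
      -> return 87
    -> return 91
  -> return 120
-> return 151

Final answer: 151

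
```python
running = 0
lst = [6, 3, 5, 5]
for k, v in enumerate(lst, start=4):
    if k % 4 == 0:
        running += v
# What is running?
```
Trace:
  running=0
  running=6, k=4, v=6
  running=6, k=5, v=3
  running=6, k=6, v=5
  running=6, k=7, v=5

Final answer: 6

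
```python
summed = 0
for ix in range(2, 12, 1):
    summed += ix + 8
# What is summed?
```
Trace:
  summed=0
  summed=10, ix=2
  summed=21, ix=3
  summed=33, ix=4
  summed=46, ix=5
  summed=60, ix=6
  summed=75, ix=7
  summed=91, ix=8
  summed=108, ix=9
  summed=126, ix=10
  summed=145, ix=11

Final answer: 145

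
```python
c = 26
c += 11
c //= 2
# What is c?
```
Trace:
  c=26
  c=37
  c=18

Final answer: 18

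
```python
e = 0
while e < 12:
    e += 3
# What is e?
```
Trace:
  e=0
  e=3
  e=6
  e=9
  e=12

Final answer: 12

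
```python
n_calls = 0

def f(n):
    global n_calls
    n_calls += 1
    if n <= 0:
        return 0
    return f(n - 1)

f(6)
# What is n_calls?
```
Call trace:
f(n=6)
  f(n=5)
    f(n=4)
      f(n=3)
        f(n=2)
          f(n=1)
            f(n=0)
            -> return 0
          -> return 0
        -> return 0
      -> return 0
    -> return 0
  -> return 0
-> return 0

n_calls is incremented once per call. f is entered once for each n = 6, 5, 4, 3, 2, 1, 0 (the n <= 0 call returns without recursing), i.e. 6 + 1 calls.
n_calls = 7

Final answer: 7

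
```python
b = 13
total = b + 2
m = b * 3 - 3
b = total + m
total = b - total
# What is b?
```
Trace:
  b=13
  b=13, total=15
  b=13, total=15, m=36
  b=51, total=15, m=36
  b=51, total=36, m=36

Final answer: 51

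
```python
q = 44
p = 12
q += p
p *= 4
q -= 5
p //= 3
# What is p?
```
Trace:
  q=44
  q=44, p=12
  q=56, p=12
  q=56, p=48
  q=51, p=48
  q=51, p=16

Final answer: 16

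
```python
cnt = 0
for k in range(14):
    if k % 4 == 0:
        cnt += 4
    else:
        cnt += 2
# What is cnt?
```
Trace:
  cnt=0
  cnt=4, k=0
  cnt=6, k=1
  cnt=8, k=2
  cnt=10, k=3
  cnt=14, k=4
  cnt=16, k=5
  cnt=18, k=6
  cnt=20, k=7
  cnt=24, k=8
  cnt=26, k=9
  cnt=28, k=10
  cnt=30, k=11
  cnt=34, k=12
  cnt=36, k=13

Final answer: 36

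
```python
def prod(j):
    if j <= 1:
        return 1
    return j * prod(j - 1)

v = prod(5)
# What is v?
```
Call trace:
prod(j=5)
  prod(j=4)
    prod(j=3)
      prod(j=2)
        prod(j=1)
        -> return 1
      -> return 2
    -> return 6
  -> return 24
-> return 120

Final answer: 120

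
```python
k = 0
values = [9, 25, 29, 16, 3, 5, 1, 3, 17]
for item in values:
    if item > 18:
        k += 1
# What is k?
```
Trace:
  k=0
  k=0, item=9
  k=1, item=25
  k=2, item=29
  k=2, item=16
  k=2, item=3
  k=2, item=5
  k=2, item=1
  k=2, item=3
  k=2, item=17

Final answer: 2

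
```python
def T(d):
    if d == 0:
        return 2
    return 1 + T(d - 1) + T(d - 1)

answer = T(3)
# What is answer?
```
Call trace (a repeated sub-call is expanded the first time; later identical calls just restate its return value):
T(d=3)
  T(d=2)
    T(d=1)
      T(d=0)
      -> return 2
      T(d=0)
      -> return 2
    -> return 5
    T(d=1) -> return 5  (same call as traced above)
  -> return 11
  T(d=2) -> return 11  (same call as traced above)
-> return 23

Final answer: 23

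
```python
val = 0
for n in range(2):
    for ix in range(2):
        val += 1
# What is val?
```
Trace:
  val=0
  val=1, n=0, ix=0
  val=2, n=0, ix=1
  val=3, n=1, ix=0
  val=4, n=1, ix=1

Final answer: 4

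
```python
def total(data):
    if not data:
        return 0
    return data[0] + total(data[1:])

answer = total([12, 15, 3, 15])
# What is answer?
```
Call trace:
total(data=[12, 15, 3, 15])
  total(data=[15, 3, 15])
    total(data=[3, 15])
      total(data=[15])
        total(data=[])
        -> return 0
      -> return 15
    -> return 18
  -> return 33
-> return 45

Final answer: 45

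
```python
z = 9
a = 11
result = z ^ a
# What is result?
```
Trace:
  z=9
  z=9, a=11
  z=9, a=11, result=2

Final answer: 2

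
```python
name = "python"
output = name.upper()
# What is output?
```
Trace:
  name='python'
  name='python', output='PYTHON'

Final answer: 'PYTHON'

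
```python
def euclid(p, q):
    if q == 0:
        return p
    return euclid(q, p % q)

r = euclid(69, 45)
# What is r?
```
Call trace:
euclid(p=69, q=45)
  euclid(p=45, q=24)
    euclid(p=24, q=21)
      euclid(p=21, q=3)
        euclid(p=3, q=0)
        -> return 3
      -> return 3
    -> return 3
  -> return 3
-> return 3

Final answer: 3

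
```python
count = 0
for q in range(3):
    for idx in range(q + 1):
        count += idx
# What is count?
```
Trace:
  count=0
  count=0, q=0, idx=0
  count=0, q=1, idx=0
  count=1, q=1, idx=1
  count=1, q=2, idx=0
  count=2, q=2, idx=1
  count=4, q=2, idx=2

Final answer: 4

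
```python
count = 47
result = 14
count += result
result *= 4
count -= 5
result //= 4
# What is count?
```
Trace:
  count=47
  count=47, result=14
  count=61, result=14
  count=61, result=56
  count=56, result=56
  count=56, result=14

Final answer: 56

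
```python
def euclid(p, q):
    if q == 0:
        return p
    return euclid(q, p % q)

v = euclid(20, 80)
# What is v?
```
Call trace:
euclid(p=20, q=80)
  euclid(p=80, q=20)
    euclid(p=20, q=0)
    -> return 20
  -> return 20
-> return 20

Final answer: 20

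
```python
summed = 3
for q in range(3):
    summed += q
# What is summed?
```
Trace:
  summed=3
  summed=3, q=0
  summed=4, q=1
  summed=6, q=2

Final answer: 6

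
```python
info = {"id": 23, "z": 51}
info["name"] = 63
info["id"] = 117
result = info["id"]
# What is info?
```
Trace:
  info={'id': 23, 'z': 51}
  info={'id': 23, 'z': 51, 'name': 63}
  info={'id': 117, 'z': 51, 'name': 63}
  info={'id': 117, 'z': 51, 'name': 63}, result=117

Final answer: {'id': 117, 'z': 51, 'name': 63}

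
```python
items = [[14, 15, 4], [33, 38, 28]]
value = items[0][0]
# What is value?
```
Trace:
  items=[[14, 15, 4], [33, 38, 28]]
  items=[[14, 15, 4], [33, 38, 28]], value=14

Final answer: 14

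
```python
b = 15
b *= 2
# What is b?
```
Trace:
  b=15
  b=30

Final answer: 30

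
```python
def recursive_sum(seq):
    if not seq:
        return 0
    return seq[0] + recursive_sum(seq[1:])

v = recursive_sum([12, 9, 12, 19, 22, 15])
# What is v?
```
Call trace:
recursive_sum(seq=[12, 9, 12, 19, 22, 15])
  recursive_sum(seq=[9, 12, 19, 22, 15])
    recursive_sum(seq=[12, 19, 22, 15])
      recursive_sum(seq=[19, 22, 15])
        recursive_sum(seq=[22, 15])
          recursive_sum(seq=[15])
            recursive_sum(seq=[])
            -> return 0
          -> return 15
        -> return 37
      -> return 56
    -> return 68
  -> return 77
-> return 89

Final answer: 89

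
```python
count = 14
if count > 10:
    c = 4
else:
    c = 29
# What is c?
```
Trace:
  count=14
  count=14, c=4

Final answer: 4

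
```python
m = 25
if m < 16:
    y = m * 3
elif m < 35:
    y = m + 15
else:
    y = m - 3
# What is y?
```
Trace:
  m=25
  m=25, y=40

Final answer: 40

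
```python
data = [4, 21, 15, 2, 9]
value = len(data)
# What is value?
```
Trace:
  data=[4, 21, 15, 2, 9]
  data=[4, 21, 15, 2, 9], value=5

Final answer: 5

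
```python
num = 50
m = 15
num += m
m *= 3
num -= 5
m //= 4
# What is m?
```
Trace:
  num=50
  num=50, m=15
  num=65, m=15
  num=65, m=45
  num=60, m=45
  num=60, m=11

Final answer: 11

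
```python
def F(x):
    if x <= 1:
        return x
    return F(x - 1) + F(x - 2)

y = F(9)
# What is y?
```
Call trace (a repeated sub-call is expanded the first time; later identical calls just restate its return value):
F(x=9)
  F(x=8)
    F(x=7)
      F(x=6)
        F(x=5)
          F(x=4)
            F(x=3)
              F(x=2)
                F(x=1)
                -> return 1
                F(x=0)
                -> return 0
              -> return 1
              F(x=1)
              -> return 1
            -> return 2
            F(x=2) -> return 1  (same call as traced above)
          -> return 3
          F(x=3) -> return 2  (same call as traced above)
        -> return 5
        F(x=4) -> return 3  (same call as traced above)
      -> return 8
      F(x=5) -> return 5  (same call as traced above)
    -> return 13
    F(x=6) -> return 8  (same call as traced above)
  -> return 21
  F(x=7) -> return 13  (same call as traced above)
-> return 34

Final answer: 34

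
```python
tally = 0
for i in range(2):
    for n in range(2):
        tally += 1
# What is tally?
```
Trace:
  tally=0
  tally=1, i=0, n=0
  tally=2, i=0, n=1
  tally=3, i=1, n=0
  tally=4, i=1, n=1

Final answer: 4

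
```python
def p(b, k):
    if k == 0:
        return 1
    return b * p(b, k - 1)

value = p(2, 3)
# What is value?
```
Call trace:
p(b=2, k=3)
  p(b=2, k=2)
    p(b=2, k=1)
      p(b=2, k=0)
      -> return 1
    -> return 2
  -> return 4
-> return 8

Final answer: 8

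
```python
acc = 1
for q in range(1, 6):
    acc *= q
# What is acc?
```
Trace:
  acc=1
  acc=1, q=1
  acc=2, q=2
  acc=6, q=3
  acc=24, q=4
  acc=120, q=5

Final answer: 120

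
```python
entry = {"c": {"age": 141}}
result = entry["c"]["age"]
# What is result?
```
Trace:
  entry={'c': {'age': 141}}
  entry={'c': {'age': 141}}, result=141

Final answer: 141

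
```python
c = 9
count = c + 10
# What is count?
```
Trace:
  c=9
  c=9, count=19

Final answer: 19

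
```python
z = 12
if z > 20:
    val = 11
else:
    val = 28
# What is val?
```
Trace:
  z=12
  z=12, val=28

Final answer: 28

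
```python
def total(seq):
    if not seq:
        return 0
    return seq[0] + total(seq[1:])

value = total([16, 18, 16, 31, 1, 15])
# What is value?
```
Call trace:
total(seq=[16, 18, 16, 31, 1, 15])
  total(seq=[18, 16, 31, 1, 15])
    total(seq=[16, 31, 1, 15])
      total(seq=[31, 1, 15])
        total(seq=[1, 15])
          total(seq=[15])
            total(seq=[])
            -> return 0
          -> return 15
        -> return 16
      -> return 47
    -> return 63
  -> return 81
-> return 97

Final answer: 97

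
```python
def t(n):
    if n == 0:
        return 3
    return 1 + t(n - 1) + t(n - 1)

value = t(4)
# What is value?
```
Call trace (a repeated sub-call is expanded the first time; later identical calls just restate its return value):
t(n=4)
  t(n=3)
    t(n=2)
      t(n=1)
        t(n=0)
        -> return 3
        t(n=0)
        -> return 3
      -> return 7
      t(n=1) -> return 7  (same call as traced above)
    -> return 15
    t(n=2) -> return 15  (same call as traced above)
  -> return 31
  t(n=3) -> return 31  (same call as traced above)
-> return 63

Final answer: 63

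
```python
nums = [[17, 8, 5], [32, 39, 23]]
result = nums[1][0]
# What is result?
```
Trace:
  nums=[[17, 8, 5], [32, 39, 23]]
  nums=[[17, 8, 5], [32, 39, 23]], result=32

Final answer: 32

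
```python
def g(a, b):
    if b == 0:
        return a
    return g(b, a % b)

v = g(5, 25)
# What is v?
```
Call trace:
g(a=5, b=25)
  g(a=25, b=5)
    g(a=5, b=0)
    -> return 5
  -> return 5
-> return 5

Final answer: 5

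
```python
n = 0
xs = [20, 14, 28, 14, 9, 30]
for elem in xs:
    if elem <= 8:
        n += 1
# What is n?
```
Trace:
  n=0
  n=0, elem=20
  n=0, elem=14
  n=0, elem=28
  n=0, elem=14
  n=0, elem=9
  n=0, elem=30

Final answer: 0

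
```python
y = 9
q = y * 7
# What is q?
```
Trace:
  y=9
  y=9, q=63

Final answer: 63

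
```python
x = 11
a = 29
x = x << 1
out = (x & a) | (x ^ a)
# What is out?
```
Trace:
  x=11
  x=11, a=29
  x=22, a=29
  x=22, a=29, out=31

Final answer: 31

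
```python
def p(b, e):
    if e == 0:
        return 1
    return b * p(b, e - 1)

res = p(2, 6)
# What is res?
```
Call trace:
p(b=2, e=6)
  p(b=2, e=5)
    p(b=2, e=4)
      p(b=2, e=3)
        p(b=2, e=2)
          p(b=2, e=1)
            p(b=2, e=0)
            -> return 1
          -> return 2
        -> return 4
      -> return 8
    -> return 16
  -> return 32
-> return 64

Final answer: 64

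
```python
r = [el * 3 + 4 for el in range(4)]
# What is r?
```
Trace:
  el=0
  el=1
  el=2
  el=3
  r=[4, 7, 10, 13]

Final answer: [4, 7, 10, 13]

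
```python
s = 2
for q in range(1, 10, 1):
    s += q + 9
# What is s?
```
Trace:
  s=2
  s=12, q=1
  s=23, q=2
  s=35, q=3
  s=48, q=4
  s=62, q=5
  s=77, q=6
  s=93, q=7
  s=110, q=8
  s=128, q=9

Final answer: 128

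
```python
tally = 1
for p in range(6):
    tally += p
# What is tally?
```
Trace:
  tally=1
  tally=1, p=0
  tally=2, p=1
  tally=4, p=2
  tally=7, p=3
  tally=11, p=4
  tally=16, p=5

Final answer: 16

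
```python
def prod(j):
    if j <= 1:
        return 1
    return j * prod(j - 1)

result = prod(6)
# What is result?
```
Call trace:
prod(j=6)
  prod(j=5)
    prod(j=4)
      prod(j=3)
        prod(j=2)
          prod(j=1)
          -> return 1
        -> return 2
      -> return 6
    -> return 24
  -> return 120
-> return 720

Final answer: 720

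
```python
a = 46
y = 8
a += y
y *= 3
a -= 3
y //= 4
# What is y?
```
Trace:
  a=46
  a=46, y=8
  a=54, y=8
  a=54, y=24
  a=51, y=24
  a=51, y=6

Final answer: 6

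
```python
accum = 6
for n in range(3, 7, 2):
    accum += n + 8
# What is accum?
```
Trace:
  accum=6
  accum=17, n=3
  accum=30, n=5

Final answer: 30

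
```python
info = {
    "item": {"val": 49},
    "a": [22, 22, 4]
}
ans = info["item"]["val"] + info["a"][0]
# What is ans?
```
Trace:
  info={'item': {'val': 49}, 'a': [22, 22, 4]}
  info={'item': {'val': 49}, 'a': [22, 22, 4]}, ans=71

Final answer: 71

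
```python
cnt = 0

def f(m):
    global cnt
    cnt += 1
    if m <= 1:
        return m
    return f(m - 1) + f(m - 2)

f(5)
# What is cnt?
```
Call trace (a repeated sub-call is expanded the first time; later identical calls just restate its return value):
f(m=5)
  f(m=4)
    f(m=3)
      f(m=2)
        f(m=1)
        -> return 1
        f(m=0)
        -> return 0
      -> return 1
      f(m=1)
      -> return 1
    -> return 2
    f(m=2) -> return 1  (same call as traced above)
  -> return 3
  f(m=3) -> return 2  (same call as traced above)
-> return 5

cnt is incremented once per call, so count the calls in each subtree. Let C(m) = number of calls made by f(m).
C(0) = C(1) = 1 (base case, no recursion); C(m) = 1 + C(m - 1) + C(m - 2) otherwise.
C(2) = 1 + C(1) + C(0) = 1 + 1 + 1 = 3
C(3) = 1 + C(2) + C(1) = 1 + 3 + 1 = 5
C(4) = 1 + C(3) + C(2) = 1 + 5 + 3 = 9
C(5) = 1 + C(4) + C(3) = 1 + 9 + 5 = 15
cnt = C(5) = 15

Final answer: 15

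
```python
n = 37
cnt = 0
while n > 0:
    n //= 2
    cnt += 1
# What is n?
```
Trace:
  n=37
  n=37, cnt=0
  n=18, cnt=1
  n=9, cnt=2
  n=4, cnt=3
  n=2, cnt=4
  n=1, cnt=5
  n=0, cnt=6

Final answer: 0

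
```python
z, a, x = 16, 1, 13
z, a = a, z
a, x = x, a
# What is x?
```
Trace:
  z=16, a=1, x=13
  z=1, a=16, x=13
  z=1, a=13, x=16

Final answer: 16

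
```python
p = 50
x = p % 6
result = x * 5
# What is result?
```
Trace:
  p=50
  p=50, x=2
  p=50, x=2, result=10

Final answer: 10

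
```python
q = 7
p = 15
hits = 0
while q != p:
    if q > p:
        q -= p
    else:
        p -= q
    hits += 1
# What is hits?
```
Trace:
  q=7
  q=7, p=15
  q=7, p=15, hits=0
  q=7, p=8, hits=1
  q=7, p=1, hits=2
  q=6, p=1, hits=3
  q=5, p=1, hits=4
  q=4, p=1, hits=5
  q=3, p=1, hits=6
  q=2, p=1, hits=7
  q=1, p=1, hits=8

Final answer: 8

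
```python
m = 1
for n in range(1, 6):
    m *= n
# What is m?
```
Trace:
  m=1
  m=1, n=1
  m=2, n=2
  m=6, n=3
  m=24, n=4
  m=120, n=5

Final answer: 120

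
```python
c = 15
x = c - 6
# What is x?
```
Trace:
  c=15
  c=15, x=9

Final answer: 9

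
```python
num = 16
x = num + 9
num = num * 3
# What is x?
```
Trace:
  num=16
  num=16, x=25
  num=48, x=25

Final answer: 25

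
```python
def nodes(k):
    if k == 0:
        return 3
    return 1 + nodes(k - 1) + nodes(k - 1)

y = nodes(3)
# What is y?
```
Call trace (a repeated sub-call is expanded the first time; later identical calls just restate its return value):
nodes(k=3)
  nodes(k=2)
    nodes(k=1)
      nodes(k=0)
      -> return 3
      nodes(k=0)
      -> return 3
    -> return 7
    nodes(k=1) -> return 7  (same call as traced above)
  -> return 15
  nodes(k=2) -> return 15  (same call as traced above)
-> return 31

Final answer: 31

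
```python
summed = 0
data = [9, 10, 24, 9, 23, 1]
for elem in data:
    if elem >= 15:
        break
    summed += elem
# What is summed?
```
Trace:
  summed=0
  summed=9, elem=9
  summed=19, elem=10
  summed=19, elem=24

Final answer: 19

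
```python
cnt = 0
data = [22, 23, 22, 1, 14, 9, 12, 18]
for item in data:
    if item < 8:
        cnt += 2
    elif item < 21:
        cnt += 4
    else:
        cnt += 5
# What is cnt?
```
Trace:
  cnt=0
  cnt=5, item=22
  cnt=10, item=23
  cnt=15, item=22
  cnt=17, item=1
  cnt=21, item=14
  cnt=25, item=9
  cnt=29, item=12
  cnt=33, item=18

Final answer: 33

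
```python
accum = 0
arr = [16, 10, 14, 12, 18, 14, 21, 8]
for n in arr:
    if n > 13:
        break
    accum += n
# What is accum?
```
Trace:
  accum=0
  accum=0, n=16

Final answer: 0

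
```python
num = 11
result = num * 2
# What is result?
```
Trace:
  num=11
  num=11, result=22

Final answer: 22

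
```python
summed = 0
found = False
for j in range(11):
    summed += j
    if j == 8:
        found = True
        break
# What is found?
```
Trace:
  summed=0
  summed=0, found=False
  summed=0, found=False, j=0
  summed=1, found=False, j=1
  summed=3, found=False, j=2
  summed=6, found=False, j=3
  summed=10, found=False, j=4
  summed=15, found=False, j=5
  summed=21, found=False, j=6
  summed=28, found=False, j=7
  summed=36, found=True, j=8

Final answer: True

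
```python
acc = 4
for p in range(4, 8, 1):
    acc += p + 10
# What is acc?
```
Trace:
  acc=4
  acc=18, p=4
  acc=33, p=5
  acc=49, p=6
  acc=66, p=7

Final answer: 66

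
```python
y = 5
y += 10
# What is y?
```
Trace:
  y=5
  y=15

Final answer: 15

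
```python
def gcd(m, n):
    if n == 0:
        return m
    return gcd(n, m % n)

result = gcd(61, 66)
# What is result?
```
Call trace:
gcd(m=61, n=66)
  gcd(m=66, n=61)
    gcd(m=61, n=5)
      gcd(m=5, n=1)
        gcd(m=1, n=0)
        -> return 1
      -> return 1
    -> return 1
  -> return 1
-> return 1

Final answer: 1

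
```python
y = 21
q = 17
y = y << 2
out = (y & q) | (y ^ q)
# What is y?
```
Trace:
  y=21
  y=21, q=17
  y=84, q=17
  y=84, q=17, out=85

Final answer: 84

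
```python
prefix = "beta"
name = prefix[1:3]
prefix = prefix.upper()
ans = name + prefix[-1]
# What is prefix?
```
Trace:
  prefix='beta'
  prefix='beta', name='et'
  prefix='BETA', name='et'
  prefix='BETA', name='et', ans='etA'

Final answer: 'BETA'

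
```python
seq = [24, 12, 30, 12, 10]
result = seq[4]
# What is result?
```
Trace:
  seq=[24, 12, 30, 12, 10]
  seq=[24, 12, 30, 12, 10], result=10

Final answer: 10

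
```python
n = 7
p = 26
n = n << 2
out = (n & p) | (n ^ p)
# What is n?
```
Trace:
  n=7
  n=7, p=26
  n=28, p=26
  n=28, p=26, out=30

Final answer: 28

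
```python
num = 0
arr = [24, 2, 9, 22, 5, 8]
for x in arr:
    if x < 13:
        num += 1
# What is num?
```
Trace:
  num=0
  num=0, x=24
  num=1, x=2
  num=2, x=9
  num=2, x=22
  num=3, x=5
  num=4, x=8

Final answer: 4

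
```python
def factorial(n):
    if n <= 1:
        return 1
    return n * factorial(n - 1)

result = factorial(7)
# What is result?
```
Call trace:
factorial(n=7)
  factorial(n=6)
    factorial(n=5)
      factorial(n=4)
        factorial(n=3)
          factorial(n=2)
            factorial(n=1)
            -> return 1
          -> return 2
        -> return 6
      -> return 24
    -> return 120
  -> return 720
-> return 5040

Final answer: 5040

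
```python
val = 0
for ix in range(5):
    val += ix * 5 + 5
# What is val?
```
Trace:
  val=0
  val=5, ix=0
  val=15, ix=1
  val=30, ix=2
  val=50, ix=3
  val=75, ix=4

Final answer: 75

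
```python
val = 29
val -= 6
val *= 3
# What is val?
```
Trace:
  val=29
  val=23
  val=69

Final answer: 69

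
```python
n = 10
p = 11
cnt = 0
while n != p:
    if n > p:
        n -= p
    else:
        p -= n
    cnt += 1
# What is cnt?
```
Trace:
  n=10
  n=10, p=11
  n=10, p=11, cnt=0
  n=10, p=1, cnt=1
  n=9, p=1, cnt=2
  n=8, p=1, cnt=3
  n=7, p=1, cnt=4
  n=6, p=1, cnt=5
  n=5, p=1, cnt=6
  n=4, p=1, cnt=7
  n=3, p=1, cnt=8
  n=2, p=1, cnt=9
  n=1, p=1, cnt=10

Final answer: 10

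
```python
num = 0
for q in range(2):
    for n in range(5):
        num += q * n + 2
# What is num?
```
Trace:
  num=0
  num=2, q=0, n=0
  num=4, q=0, n=1
  num=6, q=0, n=2
  num=8, q=0, n=3
  num=10, q=0, n=4
  num=12, q=1, n=0
  num=15, q=1, n=1
  num=19, q=1, n=2
  num=24, q=1, n=3
  num=30, q=1, n=4

Final answer: 30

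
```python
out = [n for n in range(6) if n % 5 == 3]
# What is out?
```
Trace:
  n=0
  n=1
  n=2
  n=3
  n=4
  n=5
  out=[3]

Final answer: [3]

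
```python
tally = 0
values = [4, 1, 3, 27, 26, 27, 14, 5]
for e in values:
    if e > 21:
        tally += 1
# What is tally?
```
Trace:
  tally=0
  tally=0, e=4
  tally=0, e=1
  tally=0, e=3
  tally=1, e=27
  tally=2, e=26
  tally=3, e=27
  tally=3, e=14
  tally=3, e=5

Final answer: 3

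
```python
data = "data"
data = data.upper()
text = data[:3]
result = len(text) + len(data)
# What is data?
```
Trace:
  data='data'
  data='DATA'
  data='DATA', text='DAT'
  data='DATA', text='DAT', result=7

Final answer: 'DATA'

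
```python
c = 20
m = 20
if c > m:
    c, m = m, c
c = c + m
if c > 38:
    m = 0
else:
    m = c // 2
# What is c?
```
Trace:
  c=20
  c=20, m=20
  c=20, m=20
  c=40, m=20
  c=40, m=0

Final answer: 40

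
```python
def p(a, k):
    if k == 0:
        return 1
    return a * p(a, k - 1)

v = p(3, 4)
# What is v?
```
Call trace:
p(a=3, k=4)
  p(a=3, k=3)
    p(a=3, k=2)
      p(a=3, k=1)
        p(a=3, k=0)
        -> return 1
      -> return 3
    -> return 9
  -> return 27
-> return 81

Final answer: 81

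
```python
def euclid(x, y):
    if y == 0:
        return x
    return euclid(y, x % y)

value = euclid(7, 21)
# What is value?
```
Call trace:
euclid(x=7, y=21)
  euclid(x=21, y=7)
    euclid(x=7, y=0)
    -> return 7
  -> return 7
-> return 7

Final answer: 7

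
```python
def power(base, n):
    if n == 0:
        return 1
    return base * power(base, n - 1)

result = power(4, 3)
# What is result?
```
Call trace:
power(base=4, n=3)
  power(base=4, n=2)
    power(base=4, n=1)
      power(base=4, n=0)
      -> return 1
    -> return 4
  -> return 16
-> return 64

Final answer: 64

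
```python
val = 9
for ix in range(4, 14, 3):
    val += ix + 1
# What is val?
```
Trace:
  val=9
  val=14, ix=4
  val=22, ix=7
  val=33, ix=10
  val=47, ix=13

Final answer: 47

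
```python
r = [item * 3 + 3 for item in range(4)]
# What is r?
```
Trace:
  item=0
  item=1
  item=2
  item=3
  r=[3, 6, 9, 12]

Final answer: [3, 6, 9, 12]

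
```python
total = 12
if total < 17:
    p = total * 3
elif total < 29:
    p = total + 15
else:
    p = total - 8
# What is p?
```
Trace:
  total=12
  total=12, p=36

Final answer: 36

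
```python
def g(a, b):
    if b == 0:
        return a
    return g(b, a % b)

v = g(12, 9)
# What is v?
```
Call trace:
g(a=12, b=9)
  g(a=9, b=3)
    g(a=3, b=0)
    -> return 3
  -> return 3
-> return 3

Final answer: 3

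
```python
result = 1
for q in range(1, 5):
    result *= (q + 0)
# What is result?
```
Trace:
  result=1
  result=1, q=1
  result=2, q=2
  result=6, q=3
  result=24, q=4

Final answer: 24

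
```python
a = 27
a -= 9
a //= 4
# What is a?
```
Trace:
  a=27
  a=18
  a=4

Final answer: 4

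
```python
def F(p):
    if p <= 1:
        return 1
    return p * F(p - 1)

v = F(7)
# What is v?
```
Call trace:
F(p=7)
  F(p=6)
    F(p=5)
      F(p=4)
        F(p=3)
          F(p=2)
            F(p=1)
            -> return 1
          -> return 2
        -> return 6
      -> return 24
    -> return 120
  -> return 720
-> return 5040

Final answer: 5040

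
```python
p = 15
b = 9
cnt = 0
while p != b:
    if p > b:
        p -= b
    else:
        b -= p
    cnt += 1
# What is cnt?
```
Trace:
  p=15
  p=15, b=9
  p=15, b=9, cnt=0
  p=6, b=9, cnt=1
  p=6, b=3, cnt=2
  p=3, b=3, cnt=3

Final answer: 3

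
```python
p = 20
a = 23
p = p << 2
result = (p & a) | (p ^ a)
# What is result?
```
Trace:
  p=20
  p=20, a=23
  p=80, a=23
  p=80, a=23, result=87

Final answer: 87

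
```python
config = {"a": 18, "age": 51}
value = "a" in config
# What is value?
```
Trace:
  config={'a': 18, 'age': 51}
  config={'a': 18, 'age': 51}, value=True

Final answer: True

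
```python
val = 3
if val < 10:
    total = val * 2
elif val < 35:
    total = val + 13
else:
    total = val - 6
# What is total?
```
Trace:
  val=3
  val=3, total=6

Final answer: 6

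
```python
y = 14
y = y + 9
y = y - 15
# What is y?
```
Trace:
  y=14
  y=23
  y=8

Final answer: 8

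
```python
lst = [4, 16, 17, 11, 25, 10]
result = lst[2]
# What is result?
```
Trace:
  lst=[4, 16, 17, 11, 25, 10]
  lst=[4, 16, 17, 11, 25, 10], result=17

Final answer: 17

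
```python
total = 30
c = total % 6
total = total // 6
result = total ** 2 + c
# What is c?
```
Trace:
  total=30
  total=30, c=0
  total=5, c=0
  total=5, c=0, result=25

Final answer: 0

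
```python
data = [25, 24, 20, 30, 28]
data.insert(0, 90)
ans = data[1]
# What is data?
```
Trace:
  data=[25, 24, 20, 30, 28]
  data=[90, 25, 24, 20, 30, 28]
  data=[90, 25, 24, 20, 30, 28], ans=25

Final answer: [90, 25, 24, 20, 30, 28]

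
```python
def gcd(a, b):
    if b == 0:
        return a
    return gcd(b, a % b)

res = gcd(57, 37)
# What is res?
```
Call trace:
gcd(a=57, b=37)
  gcd(a=37, b=20)
    gcd(a=20, b=17)
      gcd(a=17, b=3)
        gcd(a=3, b=2)
          gcd(a=2, b=1)
            gcd(a=1, b=0)
            -> return 1
          -> return 1
        -> return 1
      -> return 1
    -> return 1
  -> return 1
-> return 1

Final answer: 1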